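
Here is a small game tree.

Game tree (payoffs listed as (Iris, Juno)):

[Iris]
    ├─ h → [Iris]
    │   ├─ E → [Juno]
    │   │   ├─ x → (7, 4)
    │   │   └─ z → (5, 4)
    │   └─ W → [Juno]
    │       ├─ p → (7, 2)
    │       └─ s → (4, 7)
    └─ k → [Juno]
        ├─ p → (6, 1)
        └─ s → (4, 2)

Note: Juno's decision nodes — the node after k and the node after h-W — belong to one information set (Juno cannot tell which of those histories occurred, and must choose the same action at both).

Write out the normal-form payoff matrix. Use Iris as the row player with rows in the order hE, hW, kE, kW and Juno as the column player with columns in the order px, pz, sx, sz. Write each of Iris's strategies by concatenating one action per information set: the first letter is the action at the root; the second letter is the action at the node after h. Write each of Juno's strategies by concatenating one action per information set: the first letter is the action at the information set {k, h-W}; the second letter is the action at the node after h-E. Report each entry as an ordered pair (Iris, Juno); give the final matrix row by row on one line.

hE: (7,4) (5,4) (7,4) (5,4) | hW: (7,2) (7,2) (4,7) (4,7) | kE: (6,1) (6,1) (4,2) (4,2) | kW: (6,1) (6,1) (4,2) (4,2)

Row hE: px→(7,4), pz→(5,4), sx→(7,4), sz→(5,4)
Row hW: px→(7,2), pz→(7,2), sx→(4,7), sz→(4,7)
Row kE: px→(6,1), pz→(6,1), sx→(4,2), sz→(4,2)
Row kW: px→(6,1), pz→(6,1), sx→(4,2), sz→(4,2)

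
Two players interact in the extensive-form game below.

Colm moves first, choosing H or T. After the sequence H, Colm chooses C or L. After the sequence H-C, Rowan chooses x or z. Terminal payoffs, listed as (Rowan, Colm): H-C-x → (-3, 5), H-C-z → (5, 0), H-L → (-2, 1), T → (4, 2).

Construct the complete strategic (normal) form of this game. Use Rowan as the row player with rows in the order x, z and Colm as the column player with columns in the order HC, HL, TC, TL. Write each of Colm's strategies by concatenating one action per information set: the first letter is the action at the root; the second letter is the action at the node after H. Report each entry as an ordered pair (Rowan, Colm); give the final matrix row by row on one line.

x: (-3,5) (-2,1) (4,2) (4,2) | z: (5,0) (-2,1) (4,2) (4,2)

Row x: HC→(-3,5), HL→(-2,1), TC→(4,2), TL→(4,2)
Row z: HC→(5,0), HL→(-2,1), TC→(4,2), TL→(4,2)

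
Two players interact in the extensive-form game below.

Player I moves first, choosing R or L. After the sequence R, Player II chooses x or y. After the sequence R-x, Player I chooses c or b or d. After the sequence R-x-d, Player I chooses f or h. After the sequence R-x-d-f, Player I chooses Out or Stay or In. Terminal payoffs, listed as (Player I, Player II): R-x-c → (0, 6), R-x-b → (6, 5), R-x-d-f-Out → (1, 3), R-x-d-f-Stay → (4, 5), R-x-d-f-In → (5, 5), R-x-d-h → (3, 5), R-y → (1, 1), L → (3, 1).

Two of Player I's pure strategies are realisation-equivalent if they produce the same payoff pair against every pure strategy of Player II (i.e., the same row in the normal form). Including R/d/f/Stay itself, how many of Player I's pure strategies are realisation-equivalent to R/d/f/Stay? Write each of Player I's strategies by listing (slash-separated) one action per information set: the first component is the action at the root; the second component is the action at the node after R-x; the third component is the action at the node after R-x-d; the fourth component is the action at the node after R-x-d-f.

Row for R/d/f/Stay (columns x, y): (4,5) (1,1).
Every one of Player I's information sets is on the play path for some reply by Player II when Player I follows R/d/f/Stay.
Changing the action at any of them therefore changes at least one column, so only R/d/f/Stay itself gives this row.

1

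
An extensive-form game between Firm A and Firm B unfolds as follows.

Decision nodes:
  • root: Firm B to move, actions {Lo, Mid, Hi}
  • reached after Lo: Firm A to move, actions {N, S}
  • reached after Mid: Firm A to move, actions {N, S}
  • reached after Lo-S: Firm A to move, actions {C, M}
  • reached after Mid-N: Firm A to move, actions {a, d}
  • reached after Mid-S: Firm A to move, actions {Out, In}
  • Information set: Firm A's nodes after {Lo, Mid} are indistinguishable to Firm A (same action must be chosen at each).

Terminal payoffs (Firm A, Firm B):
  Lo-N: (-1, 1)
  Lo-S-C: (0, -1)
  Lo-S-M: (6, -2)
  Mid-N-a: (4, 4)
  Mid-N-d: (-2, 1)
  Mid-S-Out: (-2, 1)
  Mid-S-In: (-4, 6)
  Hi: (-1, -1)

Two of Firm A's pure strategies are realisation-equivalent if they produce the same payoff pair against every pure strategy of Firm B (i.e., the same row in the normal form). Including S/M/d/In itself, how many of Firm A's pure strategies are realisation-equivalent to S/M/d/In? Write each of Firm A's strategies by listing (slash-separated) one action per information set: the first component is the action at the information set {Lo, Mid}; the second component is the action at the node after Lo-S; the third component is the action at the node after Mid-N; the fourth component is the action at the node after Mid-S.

Row for S/M/d/In (columns Lo, Mid, Hi): (6,-2) (-4,6) (-1,-1).
Under S/M/d/In, Firm A's choice at the node after Mid-N can never be reached regardless of what Firm B does, so varying those choices leaves every outcome unchanged.
Holding the reachable choices fixed and varying the unreachable one freely already gives 2 equivalent strategies.
No other strategy reproduces this row, so those 2 are the full class: S/M/a/In, S/M/d/In.

2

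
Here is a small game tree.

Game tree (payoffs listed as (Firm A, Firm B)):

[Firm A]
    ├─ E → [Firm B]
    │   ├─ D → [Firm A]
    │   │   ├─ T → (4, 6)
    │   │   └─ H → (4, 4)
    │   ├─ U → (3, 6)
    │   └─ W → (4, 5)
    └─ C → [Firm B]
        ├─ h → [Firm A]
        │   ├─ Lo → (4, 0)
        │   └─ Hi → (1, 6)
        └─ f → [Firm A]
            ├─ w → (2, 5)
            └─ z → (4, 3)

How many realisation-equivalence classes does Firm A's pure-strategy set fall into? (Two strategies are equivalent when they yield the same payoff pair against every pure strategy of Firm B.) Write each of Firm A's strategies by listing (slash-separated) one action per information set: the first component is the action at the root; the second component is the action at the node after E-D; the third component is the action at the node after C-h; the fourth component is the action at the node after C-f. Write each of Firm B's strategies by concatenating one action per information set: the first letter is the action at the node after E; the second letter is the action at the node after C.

6

Firm A has 16 pure strategies: E/T/Lo/w, E/T/Lo/z, E/T/Hi/w, E/T/Hi/z, E/H/Lo/w, E/H/Lo/z, E/H/Hi/w, E/H/Hi/z, C/T/Lo/w, C/T/Lo/z, C/T/Hi/w, C/T/Hi/z, C/H/Lo/w, C/H/Lo/z, C/H/Hi/w, C/H/Hi/z. Columns: Dh, Df, Uh, Uf, Wh, Wf.
{E/T/Lo/w, E/T/Lo/z, E/T/Hi/w, E/T/Hi/z} → row (4,6) (4,6) (3,6) (3,6) (4,5) (4,5)
{E/H/Lo/w, E/H/Lo/z, E/H/Hi/w, E/H/Hi/z} → row (4,4) (4,4) (3,6) (3,6) (4,5) (4,5)
{C/T/Lo/w, C/H/Lo/w} → row (4,0) (2,5) (4,0) (2,5) (4,0) (2,5)
{C/T/Lo/z, C/H/Lo/z} → row (4,0) (4,3) (4,0) (4,3) (4,0) (4,3)
{C/T/Hi/w, C/H/Hi/w} → row (1,6) (2,5) (1,6) (2,5) (1,6) (2,5)
{C/T/Hi/z, C/H/Hi/z} → row (1,6) (4,3) (1,6) (4,3) (1,6) (4,3)
That's 6 distinct rows out of 16 strategies.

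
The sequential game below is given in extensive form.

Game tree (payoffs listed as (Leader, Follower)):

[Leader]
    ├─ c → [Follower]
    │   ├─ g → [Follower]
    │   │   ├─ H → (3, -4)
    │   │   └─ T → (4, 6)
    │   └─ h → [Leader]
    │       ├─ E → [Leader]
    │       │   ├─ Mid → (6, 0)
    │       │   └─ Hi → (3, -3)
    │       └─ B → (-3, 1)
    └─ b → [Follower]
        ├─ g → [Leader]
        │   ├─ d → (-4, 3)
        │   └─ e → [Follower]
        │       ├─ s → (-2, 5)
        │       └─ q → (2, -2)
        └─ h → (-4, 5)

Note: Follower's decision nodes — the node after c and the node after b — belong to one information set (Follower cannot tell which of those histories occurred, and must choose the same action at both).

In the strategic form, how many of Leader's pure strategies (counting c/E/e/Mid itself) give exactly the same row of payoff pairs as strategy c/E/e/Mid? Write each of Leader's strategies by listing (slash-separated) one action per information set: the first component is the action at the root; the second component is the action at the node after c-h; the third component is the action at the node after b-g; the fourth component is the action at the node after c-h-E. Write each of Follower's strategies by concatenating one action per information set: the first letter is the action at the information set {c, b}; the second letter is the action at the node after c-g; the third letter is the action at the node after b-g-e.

2

Row for c/E/e/Mid (columns gHs, gHq, gTs, gTq, hHs, hHq, hTs, hTq): (3,-4) (3,-4) (4,6) (4,6) (6,0) (6,0) (6,0) (6,0).
Under c/E/e/Mid, Leader's choice at the node after b-g can never be reached regardless of what Follower does, so varying those choices leaves every outcome unchanged.
Holding the reachable choices fixed and varying the unreachable one freely already gives 2 equivalent strategies.
No other strategy reproduces this row, so those 2 are the full class: c/E/d/Mid, c/E/e/Mid.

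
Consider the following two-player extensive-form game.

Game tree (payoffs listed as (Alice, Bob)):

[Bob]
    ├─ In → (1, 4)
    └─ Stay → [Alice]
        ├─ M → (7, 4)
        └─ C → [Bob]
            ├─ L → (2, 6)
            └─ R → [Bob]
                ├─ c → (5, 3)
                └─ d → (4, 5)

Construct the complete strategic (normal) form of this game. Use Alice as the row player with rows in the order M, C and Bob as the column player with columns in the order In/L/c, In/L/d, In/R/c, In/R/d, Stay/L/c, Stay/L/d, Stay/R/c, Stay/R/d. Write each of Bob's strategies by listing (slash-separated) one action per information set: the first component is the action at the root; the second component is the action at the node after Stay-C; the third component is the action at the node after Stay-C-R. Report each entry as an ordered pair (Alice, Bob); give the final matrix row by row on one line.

Row M: In/L/c→(1,4), In/L/d→(1,4), In/R/c→(1,4), In/R/d→(1,4), Stay/L/c→(7,4), Stay/L/d→(7,4), Stay/R/c→(7,4), Stay/R/d→(7,4)
Row C: In/L/c→(1,4), In/L/d→(1,4), In/R/c→(1,4), In/R/d→(1,4), Stay/L/c→(2,6), Stay/L/d→(2,6), Stay/R/c→(5,3), Stay/R/d→(4,5)

M: (1,4) (1,4) (1,4) (1,4) (7,4) (7,4) (7,4) (7,4) | C: (1,4) (1,4) (1,4) (1,4) (2,6) (2,6) (5,3) (4,5)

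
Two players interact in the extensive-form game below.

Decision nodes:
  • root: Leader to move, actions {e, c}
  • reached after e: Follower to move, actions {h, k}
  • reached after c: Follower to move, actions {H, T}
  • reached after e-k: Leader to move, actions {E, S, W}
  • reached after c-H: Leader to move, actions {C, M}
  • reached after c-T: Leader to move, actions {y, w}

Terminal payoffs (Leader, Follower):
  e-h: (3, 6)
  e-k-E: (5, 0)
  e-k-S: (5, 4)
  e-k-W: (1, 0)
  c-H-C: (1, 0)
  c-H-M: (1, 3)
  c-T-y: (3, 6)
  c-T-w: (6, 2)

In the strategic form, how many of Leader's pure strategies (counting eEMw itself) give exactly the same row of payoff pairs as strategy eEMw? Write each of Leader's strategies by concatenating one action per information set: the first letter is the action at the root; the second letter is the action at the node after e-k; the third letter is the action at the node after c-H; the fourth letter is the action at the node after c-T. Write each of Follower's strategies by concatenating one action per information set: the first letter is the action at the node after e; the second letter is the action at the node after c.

Row for eEMw (columns hH, hT, kH, kT): (3,6) (3,6) (5,0) (5,0).
Under eEMw, Leader's choice at the node after c-H and at the node after c-T can never be reached regardless of what Follower does, so varying those choices leaves every outcome unchanged.
Holding the reachable choices fixed and varying the unreachable ones freely already gives 2 × 2 = 4 equivalent strategies.
No other strategy reproduces this row, so those 4 are the full class: eECy, eECw, eEMy, eEMw.

4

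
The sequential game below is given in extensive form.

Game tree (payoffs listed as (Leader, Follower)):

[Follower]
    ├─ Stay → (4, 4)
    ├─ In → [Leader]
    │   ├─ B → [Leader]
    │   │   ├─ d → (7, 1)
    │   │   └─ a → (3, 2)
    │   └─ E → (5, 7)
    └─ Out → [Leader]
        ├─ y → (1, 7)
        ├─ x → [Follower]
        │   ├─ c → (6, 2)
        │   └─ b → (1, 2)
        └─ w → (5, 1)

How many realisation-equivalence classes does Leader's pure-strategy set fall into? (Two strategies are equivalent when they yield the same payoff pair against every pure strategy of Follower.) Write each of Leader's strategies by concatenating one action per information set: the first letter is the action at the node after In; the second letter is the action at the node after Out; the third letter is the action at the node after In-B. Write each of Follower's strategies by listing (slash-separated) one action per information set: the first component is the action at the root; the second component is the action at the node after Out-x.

9

Leader has 12 pure strategies: Byd, Bya, Bxd, Bxa, Bwd, Bwa, Eyd, Eya, Exd, Exa, Ewd, Ewa. Columns: Stay/c, Stay/b, In/c, In/b, Out/c, Out/b.
{Byd} → row (4,4) (4,4) (7,1) (7,1) (1,7) (1,7)
{Bya} → row (4,4) (4,4) (3,2) (3,2) (1,7) (1,7)
{Bxd} → row (4,4) (4,4) (7,1) (7,1) (6,2) (1,2)
{Bxa} → row (4,4) (4,4) (3,2) (3,2) (6,2) (1,2)
{Bwd} → row (4,4) (4,4) (7,1) (7,1) (5,1) (5,1)
{Bwa} → row (4,4) (4,4) (3,2) (3,2) (5,1) (5,1)
{Eyd, Eya} → row (4,4) (4,4) (5,7) (5,7) (1,7) (1,7)
{Exd, Exa} → row (4,4) (4,4) (5,7) (5,7) (6,2) (1,2)
{Ewd, Ewa} → row (4,4) (4,4) (5,7) (5,7) (5,1) (5,1)
That's 9 distinct rows out of 12 strategies.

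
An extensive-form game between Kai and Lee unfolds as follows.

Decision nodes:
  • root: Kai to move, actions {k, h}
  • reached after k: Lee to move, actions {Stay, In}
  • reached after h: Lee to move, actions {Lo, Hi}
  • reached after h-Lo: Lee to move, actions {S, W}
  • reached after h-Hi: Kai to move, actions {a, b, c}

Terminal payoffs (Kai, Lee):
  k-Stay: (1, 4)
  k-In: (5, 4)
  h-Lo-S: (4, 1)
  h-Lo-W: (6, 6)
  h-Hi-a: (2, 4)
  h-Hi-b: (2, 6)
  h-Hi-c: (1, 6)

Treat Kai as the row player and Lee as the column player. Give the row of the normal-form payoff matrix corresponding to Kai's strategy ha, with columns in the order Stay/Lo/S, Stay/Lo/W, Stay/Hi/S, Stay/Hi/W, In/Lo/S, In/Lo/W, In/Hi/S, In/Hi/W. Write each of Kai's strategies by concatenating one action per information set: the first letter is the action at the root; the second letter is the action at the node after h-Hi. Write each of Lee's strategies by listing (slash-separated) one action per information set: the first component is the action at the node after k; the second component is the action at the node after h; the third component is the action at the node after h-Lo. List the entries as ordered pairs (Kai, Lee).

vs Stay/Lo/S: Kai plays h → Lee plays Lo at [h] → Lee plays S at [h-Lo] → (4, 1)
vs Stay/Lo/W: Kai plays h → Lee plays Lo at [h] → Lee plays W at [h-Lo] → (6, 6)
vs Stay/Hi/S: Kai plays h → Lee plays Hi at [h] → Kai plays a at [h-Hi] → (2, 4)
vs Stay/Hi/W: Kai plays h → Lee plays Hi at [h] → Kai plays a at [h-Hi] → (2, 4)
vs In/Lo/S: Kai plays h → Lee plays Lo at [h] → Lee plays S at [h-Lo] → (4, 1)
vs In/Lo/W: Kai plays h → Lee plays Lo at [h] → Lee plays W at [h-Lo] → (6, 6)
vs In/Hi/S: Kai plays h → Lee plays Hi at [h] → Kai plays a at [h-Hi] → (2, 4)
vs In/Hi/W: Kai plays h → Lee plays Hi at [h] → Kai plays a at [h-Hi] → (2, 4)

(4,1) (6,6) (2,4) (2,4) (4,1) (6,6) (2,4) (2,4)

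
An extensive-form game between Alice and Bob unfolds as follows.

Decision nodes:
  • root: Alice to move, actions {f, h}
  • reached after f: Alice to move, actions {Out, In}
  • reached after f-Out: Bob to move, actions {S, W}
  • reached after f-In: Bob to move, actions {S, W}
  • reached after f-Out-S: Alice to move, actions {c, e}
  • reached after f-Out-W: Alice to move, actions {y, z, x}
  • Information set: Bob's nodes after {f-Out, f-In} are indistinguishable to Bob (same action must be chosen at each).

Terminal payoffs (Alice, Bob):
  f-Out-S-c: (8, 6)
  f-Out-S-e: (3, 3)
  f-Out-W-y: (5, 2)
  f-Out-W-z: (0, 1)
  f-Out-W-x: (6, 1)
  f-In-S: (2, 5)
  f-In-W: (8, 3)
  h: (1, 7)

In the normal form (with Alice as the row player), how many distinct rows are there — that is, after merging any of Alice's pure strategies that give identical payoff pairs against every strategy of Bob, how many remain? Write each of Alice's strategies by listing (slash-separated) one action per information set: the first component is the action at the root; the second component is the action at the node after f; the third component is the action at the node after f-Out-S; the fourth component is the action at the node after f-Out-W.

8

Alice has 24 pure strategies: f/Out/c/y, f/Out/c/z, f/Out/c/x, f/Out/e/y, f/Out/e/z, f/Out/e/x, f/In/c/y, f/In/c/z, f/In/c/x, f/In/e/y, f/In/e/z, f/In/e/x, h/Out/c/y, h/Out/c/z, h/Out/c/x, h/Out/e/y, h/Out/e/z, h/Out/e/x, h/In/c/y, h/In/c/z, h/In/c/x, h/In/e/y, h/In/e/z, h/In/e/x. Columns: S, W.
{f/Out/c/y} → row (8,6) (5,2)
{f/Out/c/z} → row (8,6) (0,1)
{f/Out/c/x} → row (8,6) (6,1)
{f/Out/e/y} → row (3,3) (5,2)
{f/Out/e/z} → row (3,3) (0,1)
{f/Out/e/x} → row (3,3) (6,1)
{f/In/c/y, f/In/c/z, f/In/c/x, f/In/e/y, f/In/e/z, f/In/e/x} → row (2,5) (8,3)
{h/Out/c/y, h/Out/c/z, h/Out/c/x, h/Out/e/y, h/Out/e/z, h/Out/e/x, h/In/c/y, h/In/c/z, h/In/c/x, h/In/e/y, h/In/e/z, h/In/e/x} → row (1,7) (1,7)
That's 8 distinct rows out of 24 strategies.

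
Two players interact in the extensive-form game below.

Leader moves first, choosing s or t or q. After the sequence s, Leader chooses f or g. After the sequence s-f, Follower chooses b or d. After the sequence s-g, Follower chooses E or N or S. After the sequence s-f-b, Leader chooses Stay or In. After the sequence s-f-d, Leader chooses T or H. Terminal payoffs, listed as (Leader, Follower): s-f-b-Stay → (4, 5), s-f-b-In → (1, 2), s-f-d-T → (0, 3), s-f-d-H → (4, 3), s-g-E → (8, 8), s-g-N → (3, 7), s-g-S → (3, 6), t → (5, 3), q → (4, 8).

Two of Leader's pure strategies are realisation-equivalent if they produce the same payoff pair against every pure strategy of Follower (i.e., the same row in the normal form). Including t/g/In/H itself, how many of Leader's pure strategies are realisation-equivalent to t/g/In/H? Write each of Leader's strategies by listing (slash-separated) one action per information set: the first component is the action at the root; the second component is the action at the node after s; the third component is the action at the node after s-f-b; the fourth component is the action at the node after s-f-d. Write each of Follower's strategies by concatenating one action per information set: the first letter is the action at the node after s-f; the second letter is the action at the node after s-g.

Row for t/g/In/H (columns bE, bN, bS, dE, dN, dS): (5,3) (5,3) (5,3) (5,3) (5,3) (5,3).
Under t/g/In/H, Leader's choice at the node after s and at the node after s-f-b and at the node after s-f-d can never be reached regardless of what Follower does, so varying those choices leaves every outcome unchanged.
Holding the reachable choices fixed and varying the unreachable ones freely already gives 2 × 2 × 2 = 8 equivalent strategies.
No other strategy reproduces this row, so those 8 are the full class: t/f/Stay/T, t/f/Stay/H, t/f/In/T, t/f/In/H, t/g/Stay/T, t/g/Stay/H, t/g/In/T, t/g/In/H.

8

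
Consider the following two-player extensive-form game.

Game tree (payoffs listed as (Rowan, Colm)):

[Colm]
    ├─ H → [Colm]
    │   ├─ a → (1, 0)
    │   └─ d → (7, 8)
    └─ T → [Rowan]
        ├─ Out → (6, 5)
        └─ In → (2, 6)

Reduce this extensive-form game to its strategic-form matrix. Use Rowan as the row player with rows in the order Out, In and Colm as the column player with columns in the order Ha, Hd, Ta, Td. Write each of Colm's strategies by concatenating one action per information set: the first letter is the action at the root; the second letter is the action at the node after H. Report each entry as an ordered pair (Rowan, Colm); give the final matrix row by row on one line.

Out: (1,0) (7,8) (6,5) (6,5) | In: (1,0) (7,8) (2,6) (2,6)

Row Out: Ha→(1,0), Hd→(7,8), Ta→(6,5), Td→(6,5)
Row In: Ha→(1,0), Hd→(7,8), Ta→(2,6), Td→(2,6)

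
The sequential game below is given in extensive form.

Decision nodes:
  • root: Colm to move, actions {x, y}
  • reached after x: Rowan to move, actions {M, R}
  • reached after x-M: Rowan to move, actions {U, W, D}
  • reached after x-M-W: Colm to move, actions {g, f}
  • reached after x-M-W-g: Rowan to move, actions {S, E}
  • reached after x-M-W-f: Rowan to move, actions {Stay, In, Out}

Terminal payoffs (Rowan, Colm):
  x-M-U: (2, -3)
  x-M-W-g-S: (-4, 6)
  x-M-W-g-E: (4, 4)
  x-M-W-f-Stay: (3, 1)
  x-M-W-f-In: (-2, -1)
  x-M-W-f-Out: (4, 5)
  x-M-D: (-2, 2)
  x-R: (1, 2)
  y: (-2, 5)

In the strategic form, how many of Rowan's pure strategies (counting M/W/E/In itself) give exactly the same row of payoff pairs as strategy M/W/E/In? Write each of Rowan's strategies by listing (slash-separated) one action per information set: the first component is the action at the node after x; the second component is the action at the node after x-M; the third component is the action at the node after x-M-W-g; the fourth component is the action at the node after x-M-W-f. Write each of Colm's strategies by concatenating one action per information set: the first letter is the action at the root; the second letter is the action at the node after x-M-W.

1

Row for M/W/E/In (columns xg, xf, yg, yf): (4,4) (-2,-1) (-2,5) (-2,5).
Every one of Rowan's information sets is on the play path for some reply by Colm when Rowan follows M/W/E/In.
Changing the action at any of them therefore changes at least one column, so only M/W/E/In itself gives this row.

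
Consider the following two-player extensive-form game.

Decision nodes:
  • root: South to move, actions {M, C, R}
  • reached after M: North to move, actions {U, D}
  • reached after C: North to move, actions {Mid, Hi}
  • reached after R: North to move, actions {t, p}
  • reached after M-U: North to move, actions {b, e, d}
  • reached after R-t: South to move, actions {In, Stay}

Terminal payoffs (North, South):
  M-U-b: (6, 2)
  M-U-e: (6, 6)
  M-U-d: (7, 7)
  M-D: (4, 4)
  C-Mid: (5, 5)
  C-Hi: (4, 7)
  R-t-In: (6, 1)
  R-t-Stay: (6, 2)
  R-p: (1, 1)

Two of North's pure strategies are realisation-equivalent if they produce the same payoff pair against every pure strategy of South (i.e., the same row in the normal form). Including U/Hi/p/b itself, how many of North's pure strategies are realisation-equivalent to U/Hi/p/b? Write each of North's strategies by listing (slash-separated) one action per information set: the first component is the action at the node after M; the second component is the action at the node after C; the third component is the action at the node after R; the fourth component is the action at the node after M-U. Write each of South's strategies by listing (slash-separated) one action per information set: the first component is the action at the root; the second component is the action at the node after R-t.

1

Row for U/Hi/p/b (columns M/In, M/Stay, C/In, C/Stay, R/In, R/Stay): (6,2) (6,2) (4,7) (4,7) (1,1) (1,1).
Every one of North's information sets is on the play path for some reply by South when North follows U/Hi/p/b.
Changing the action at any of them therefore changes at least one column, so only U/Hi/p/b itself gives this row.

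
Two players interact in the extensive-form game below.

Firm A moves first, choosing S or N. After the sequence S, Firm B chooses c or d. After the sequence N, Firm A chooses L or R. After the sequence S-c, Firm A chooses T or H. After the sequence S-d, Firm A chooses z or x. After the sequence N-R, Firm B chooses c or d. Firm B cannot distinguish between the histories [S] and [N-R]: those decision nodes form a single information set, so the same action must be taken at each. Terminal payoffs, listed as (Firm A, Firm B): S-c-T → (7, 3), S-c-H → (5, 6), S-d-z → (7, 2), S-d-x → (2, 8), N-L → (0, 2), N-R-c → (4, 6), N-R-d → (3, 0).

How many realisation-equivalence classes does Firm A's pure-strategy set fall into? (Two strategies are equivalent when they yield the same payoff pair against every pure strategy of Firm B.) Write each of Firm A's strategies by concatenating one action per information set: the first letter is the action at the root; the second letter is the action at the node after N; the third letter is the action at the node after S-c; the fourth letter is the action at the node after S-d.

6

Firm A has 16 pure strategies: SLTz, SLTx, SLHz, SLHx, SRTz, SRTx, SRHz, SRHx, NLTz, NLTx, NLHz, NLHx, NRTz, NRTx, NRHz, NRHx. Columns: c, d.
{SLTz, SRTz} → row (7,3) (7,2)
{SLTx, SRTx} → row (7,3) (2,8)
{SLHz, SRHz} → row (5,6) (7,2)
{SLHx, SRHx} → row (5,6) (2,8)
{NLTz, NLTx, NLHz, NLHx} → row (0,2) (0,2)
{NRTz, NRTx, NRHz, NRHx} → row (4,6) (3,0)
That's 6 distinct rows out of 16 strategies.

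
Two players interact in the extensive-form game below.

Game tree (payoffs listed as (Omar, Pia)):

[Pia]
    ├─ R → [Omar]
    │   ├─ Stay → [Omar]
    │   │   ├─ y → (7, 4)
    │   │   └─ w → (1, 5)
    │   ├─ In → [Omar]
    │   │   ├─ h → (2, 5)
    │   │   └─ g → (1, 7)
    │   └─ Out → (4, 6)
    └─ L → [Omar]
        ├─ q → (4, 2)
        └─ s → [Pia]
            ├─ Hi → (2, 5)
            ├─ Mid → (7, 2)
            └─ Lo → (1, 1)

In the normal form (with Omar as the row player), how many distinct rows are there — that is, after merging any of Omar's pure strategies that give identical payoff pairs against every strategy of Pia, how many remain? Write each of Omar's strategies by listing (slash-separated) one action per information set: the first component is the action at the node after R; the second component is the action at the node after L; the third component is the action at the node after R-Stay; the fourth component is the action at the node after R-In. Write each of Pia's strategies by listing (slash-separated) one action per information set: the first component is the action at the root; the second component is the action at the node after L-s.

10

Omar has 24 pure strategies: Stay/q/y/h, Stay/q/y/g, Stay/q/w/h, Stay/q/w/g, Stay/s/y/h, Stay/s/y/g, Stay/s/w/h, Stay/s/w/g, In/q/y/h, In/q/y/g, In/q/w/h, In/q/w/g, In/s/y/h, In/s/y/g, In/s/w/h, In/s/w/g, Out/q/y/h, Out/q/y/g, Out/q/w/h, Out/q/w/g, Out/s/y/h, Out/s/y/g, Out/s/w/h, Out/s/w/g. Columns: R/Hi, R/Mid, R/Lo, L/Hi, L/Mid, L/Lo.
{Stay/q/y/h, Stay/q/y/g} → row (7,4) (7,4) (7,4) (4,2) (4,2) (4,2)
{Stay/q/w/h, Stay/q/w/g} → row (1,5) (1,5) (1,5) (4,2) (4,2) (4,2)
{Stay/s/y/h, Stay/s/y/g} → row (7,4) (7,4) (7,4) (2,5) (7,2) (1,1)
{Stay/s/w/h, Stay/s/w/g} → row (1,5) (1,5) (1,5) (2,5) (7,2) (1,1)
{In/q/y/h, In/q/w/h} → row (2,5) (2,5) (2,5) (4,2) (4,2) (4,2)
{In/q/y/g, In/q/w/g} → row (1,7) (1,7) (1,7) (4,2) (4,2) (4,2)
{In/s/y/h, In/s/w/h} → row (2,5) (2,5) (2,5) (2,5) (7,2) (1,1)
{In/s/y/g, In/s/w/g} → row (1,7) (1,7) (1,7) (2,5) (7,2) (1,1)
{Out/q/y/h, Out/q/y/g, Out/q/w/h, Out/q/w/g} → row (4,6) (4,6) (4,6) (4,2) (4,2) (4,2)
{Out/s/y/h, Out/s/y/g, Out/s/w/h, Out/s/w/g} → row (4,6) (4,6) (4,6) (2,5) (7,2) (1,1)
That's 10 distinct rows out of 24 strategies.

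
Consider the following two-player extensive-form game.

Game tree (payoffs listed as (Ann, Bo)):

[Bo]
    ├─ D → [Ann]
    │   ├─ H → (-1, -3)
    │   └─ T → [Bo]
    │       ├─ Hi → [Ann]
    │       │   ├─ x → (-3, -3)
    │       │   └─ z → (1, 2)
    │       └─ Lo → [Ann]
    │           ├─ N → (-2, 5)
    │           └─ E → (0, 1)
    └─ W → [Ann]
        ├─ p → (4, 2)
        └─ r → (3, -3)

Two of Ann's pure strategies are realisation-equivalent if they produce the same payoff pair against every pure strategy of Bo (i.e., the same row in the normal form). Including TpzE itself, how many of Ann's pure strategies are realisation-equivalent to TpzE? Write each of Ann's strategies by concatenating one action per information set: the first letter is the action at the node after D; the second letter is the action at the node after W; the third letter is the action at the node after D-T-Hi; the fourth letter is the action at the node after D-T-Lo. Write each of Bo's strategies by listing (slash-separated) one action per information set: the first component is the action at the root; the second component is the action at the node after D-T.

Row for TpzE (columns D/Hi, D/Lo, W/Hi, W/Lo): (1,2) (0,1) (4,2) (4,2).
Every one of Ann's information sets is on the play path for some reply by Bo when Ann follows TpzE.
Changing the action at any of them therefore changes at least one column, so only TpzE itself gives this row.

1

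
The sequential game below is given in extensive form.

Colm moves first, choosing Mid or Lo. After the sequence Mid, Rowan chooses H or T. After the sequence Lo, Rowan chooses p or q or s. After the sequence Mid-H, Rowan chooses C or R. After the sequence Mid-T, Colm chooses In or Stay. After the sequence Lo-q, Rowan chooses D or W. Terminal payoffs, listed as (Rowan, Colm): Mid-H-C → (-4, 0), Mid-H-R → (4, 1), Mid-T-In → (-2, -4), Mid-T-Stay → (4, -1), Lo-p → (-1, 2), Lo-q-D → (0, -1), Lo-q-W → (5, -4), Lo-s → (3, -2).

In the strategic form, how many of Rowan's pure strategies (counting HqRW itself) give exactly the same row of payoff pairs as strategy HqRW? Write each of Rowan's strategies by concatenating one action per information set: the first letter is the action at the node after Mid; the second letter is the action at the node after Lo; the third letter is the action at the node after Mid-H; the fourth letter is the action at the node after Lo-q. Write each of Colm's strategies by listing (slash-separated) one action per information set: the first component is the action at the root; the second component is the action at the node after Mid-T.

1

Row for HqRW (columns Mid/In, Mid/Stay, Lo/In, Lo/Stay): (4,1) (4,1) (5,-4) (5,-4).
Every one of Rowan's information sets is on the play path for some reply by Colm when Rowan follows HqRW.
Changing the action at any of them therefore changes at least one column, so only HqRW itself gives this row.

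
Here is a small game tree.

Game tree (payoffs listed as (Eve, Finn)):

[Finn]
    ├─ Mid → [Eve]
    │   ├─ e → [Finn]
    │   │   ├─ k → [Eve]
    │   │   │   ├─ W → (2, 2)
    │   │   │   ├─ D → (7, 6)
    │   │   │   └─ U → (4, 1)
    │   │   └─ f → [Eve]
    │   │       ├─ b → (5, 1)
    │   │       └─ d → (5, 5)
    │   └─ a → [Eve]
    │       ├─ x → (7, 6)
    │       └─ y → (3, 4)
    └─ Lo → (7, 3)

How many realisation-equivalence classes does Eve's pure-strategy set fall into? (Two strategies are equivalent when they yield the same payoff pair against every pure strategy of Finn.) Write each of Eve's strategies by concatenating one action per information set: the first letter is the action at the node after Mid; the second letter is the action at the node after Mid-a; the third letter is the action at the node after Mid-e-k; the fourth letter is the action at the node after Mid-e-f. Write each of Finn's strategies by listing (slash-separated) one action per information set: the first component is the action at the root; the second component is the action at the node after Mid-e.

8

Eve has 24 pure strategies: exWb, exWd, exDb, exDd, exUb, exUd, eyWb, eyWd, eyDb, eyDd, eyUb, eyUd, axWb, axWd, axDb, axDd, axUb, axUd, ayWb, ayWd, ayDb, ayDd, ayUb, ayUd. Columns: Mid/k, Mid/f, Lo/k, Lo/f.
{exWb, eyWb} → row (2,2) (5,1) (7,3) (7,3)
{exWd, eyWd} → row (2,2) (5,5) (7,3) (7,3)
{exDb, eyDb} → row (7,6) (5,1) (7,3) (7,3)
{exDd, eyDd} → row (7,6) (5,5) (7,3) (7,3)
{exUb, eyUb} → row (4,1) (5,1) (7,3) (7,3)
{exUd, eyUd} → row (4,1) (5,5) (7,3) (7,3)
{axWb, axWd, axDb, axDd, axUb, axUd} → row (7,6) (7,6) (7,3) (7,3)
{ayWb, ayWd, ayDb, ayDd, ayUb, ayUd} → row (3,4) (3,4) (7,3) (7,3)
That's 8 distinct rows out of 24 strategies.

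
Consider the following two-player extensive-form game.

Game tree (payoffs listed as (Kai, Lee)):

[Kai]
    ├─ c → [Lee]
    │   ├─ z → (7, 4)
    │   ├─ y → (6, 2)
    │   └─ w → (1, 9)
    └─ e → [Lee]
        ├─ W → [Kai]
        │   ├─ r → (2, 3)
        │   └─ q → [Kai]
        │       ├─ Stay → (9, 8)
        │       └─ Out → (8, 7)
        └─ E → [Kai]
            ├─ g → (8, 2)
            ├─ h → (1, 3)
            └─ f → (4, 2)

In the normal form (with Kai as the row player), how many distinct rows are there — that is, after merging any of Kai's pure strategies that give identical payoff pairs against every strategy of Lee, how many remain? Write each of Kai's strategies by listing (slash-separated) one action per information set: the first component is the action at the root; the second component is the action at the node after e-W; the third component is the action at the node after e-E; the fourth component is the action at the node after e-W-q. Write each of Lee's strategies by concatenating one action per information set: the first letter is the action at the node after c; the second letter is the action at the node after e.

10

Kai has 24 pure strategies: c/r/g/Stay, c/r/g/Out, c/r/h/Stay, c/r/h/Out, c/r/f/Stay, c/r/f/Out, c/q/g/Stay, c/q/g/Out, c/q/h/Stay, c/q/h/Out, c/q/f/Stay, c/q/f/Out, e/r/g/Stay, e/r/g/Out, e/r/h/Stay, e/r/h/Out, e/r/f/Stay, e/r/f/Out, e/q/g/Stay, e/q/g/Out, e/q/h/Stay, e/q/h/Out, e/q/f/Stay, e/q/f/Out. Columns: zW, zE, yW, yE, wW, wE.
{c/r/g/Stay, c/r/g/Out, c/r/h/Stay, c/r/h/Out, c/r/f/Stay, c/r/f/Out, c/q/g/Stay, c/q/g/Out, c/q/h/Stay, c/q/h/Out, c/q/f/Stay, c/q/f/Out} → row (7,4) (7,4) (6,2) (6,2) (1,9) (1,9)
{e/r/g/Stay, e/r/g/Out} → row (2,3) (8,2) (2,3) (8,2) (2,3) (8,2)
{e/r/h/Stay, e/r/h/Out} → row (2,3) (1,3) (2,3) (1,3) (2,3) (1,3)
{e/r/f/Stay, e/r/f/Out} → row (2,3) (4,2) (2,3) (4,2) (2,3) (4,2)
{e/q/g/Stay} → row (9,8) (8,2) (9,8) (8,2) (9,8) (8,2)
{e/q/g/Out} → row (8,7) (8,2) (8,7) (8,2) (8,7) (8,2)
{e/q/h/Stay} → row (9,8) (1,3) (9,8) (1,3) (9,8) (1,3)
{e/q/h/Out} → row (8,7) (1,3) (8,7) (1,3) (8,7) (1,3)
{e/q/f/Stay} → row (9,8) (4,2) (9,8) (4,2) (9,8) (4,2)
{e/q/f/Out} → row (8,7) (4,2) (8,7) (4,2) (8,7) (4,2)
That's 10 distinct rows out of 24 strategies.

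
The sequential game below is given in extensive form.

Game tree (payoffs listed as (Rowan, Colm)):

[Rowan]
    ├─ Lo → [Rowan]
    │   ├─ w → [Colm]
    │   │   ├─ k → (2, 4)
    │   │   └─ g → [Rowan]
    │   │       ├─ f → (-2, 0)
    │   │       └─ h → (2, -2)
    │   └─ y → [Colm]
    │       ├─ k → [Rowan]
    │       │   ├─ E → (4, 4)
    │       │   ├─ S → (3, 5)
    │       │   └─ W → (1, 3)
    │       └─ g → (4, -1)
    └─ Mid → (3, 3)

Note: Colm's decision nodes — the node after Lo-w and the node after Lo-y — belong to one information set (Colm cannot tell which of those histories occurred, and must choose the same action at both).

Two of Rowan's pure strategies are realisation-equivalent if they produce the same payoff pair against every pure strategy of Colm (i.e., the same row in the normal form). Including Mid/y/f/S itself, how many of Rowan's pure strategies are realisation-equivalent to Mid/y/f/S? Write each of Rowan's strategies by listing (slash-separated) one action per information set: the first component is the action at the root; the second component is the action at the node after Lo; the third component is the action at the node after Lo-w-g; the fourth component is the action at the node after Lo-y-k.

Row for Mid/y/f/S (columns k, g): (3,3) (3,3).
Under Mid/y/f/S, Rowan's choice at the node after Lo and at the node after Lo-w-g and at the node after Lo-y-k can never be reached regardless of what Colm does, so varying those choices leaves every outcome unchanged.
Holding the reachable choices fixed and varying the unreachable ones freely already gives 2 × 2 × 3 = 12 equivalent strategies.
No other strategy reproduces this row, so those 12 are the full class: Mid/w/f/E, Mid/w/f/S, Mid/w/f/W, Mid/w/h/E, Mid/w/h/S, Mid/w/h/W, Mid/y/f/E, Mid/y/f/S, Mid/y/f/W, Mid/y/h/E, Mid/y/h/S, Mid/y/h/W.

12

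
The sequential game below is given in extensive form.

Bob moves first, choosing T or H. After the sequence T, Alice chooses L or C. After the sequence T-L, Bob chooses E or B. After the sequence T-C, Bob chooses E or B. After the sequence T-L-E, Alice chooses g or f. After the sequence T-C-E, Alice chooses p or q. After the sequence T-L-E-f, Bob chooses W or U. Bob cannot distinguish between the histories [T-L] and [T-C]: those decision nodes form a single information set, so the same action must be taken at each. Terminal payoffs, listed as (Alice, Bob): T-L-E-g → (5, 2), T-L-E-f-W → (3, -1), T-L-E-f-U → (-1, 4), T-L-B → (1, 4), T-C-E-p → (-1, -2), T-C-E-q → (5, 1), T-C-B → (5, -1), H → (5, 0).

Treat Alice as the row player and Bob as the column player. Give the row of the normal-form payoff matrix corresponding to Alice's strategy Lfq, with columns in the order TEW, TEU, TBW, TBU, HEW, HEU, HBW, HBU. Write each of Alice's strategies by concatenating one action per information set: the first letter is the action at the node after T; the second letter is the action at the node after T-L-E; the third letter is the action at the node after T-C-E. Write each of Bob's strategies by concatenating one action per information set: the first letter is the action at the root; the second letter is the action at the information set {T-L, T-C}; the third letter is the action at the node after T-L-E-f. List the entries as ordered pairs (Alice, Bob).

vs TEW: Bob plays T → Alice plays L at [T] → Bob plays E at [T-L] → Alice plays f at [T-L-E] → Bob plays W at [T-L-E-f] → (3, -1)
vs TEU: Bob plays T → Alice plays L at [T] → Bob plays E at [T-L] → Alice plays f at [T-L-E] → Bob plays U at [T-L-E-f] → (-1, 4)
vs TBW: Bob plays T → Alice plays L at [T] → Bob plays B at [T-L] → (1, 4)
vs TBU: Bob plays T → Alice plays L at [T] → Bob plays B at [T-L] → (1, 4)
vs HEW: Bob plays H → (5, 0)
vs HEU: Bob plays H → (5, 0)
vs HBW: Bob plays H → (5, 0)
vs HBU: Bob plays H → (5, 0)

(3,-1) (-1,4) (1,4) (1,4) (5,0) (5,0) (5,0) (5,0)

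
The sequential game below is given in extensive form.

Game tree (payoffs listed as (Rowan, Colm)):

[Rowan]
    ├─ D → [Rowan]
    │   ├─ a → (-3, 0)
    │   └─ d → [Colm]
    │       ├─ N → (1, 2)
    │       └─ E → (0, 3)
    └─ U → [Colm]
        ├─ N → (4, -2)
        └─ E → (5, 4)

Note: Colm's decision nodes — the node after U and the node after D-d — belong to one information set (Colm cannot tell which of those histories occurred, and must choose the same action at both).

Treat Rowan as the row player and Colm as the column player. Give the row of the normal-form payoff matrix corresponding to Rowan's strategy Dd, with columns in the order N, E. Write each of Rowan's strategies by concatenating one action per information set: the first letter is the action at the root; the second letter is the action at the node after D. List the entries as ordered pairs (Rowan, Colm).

vs N: Rowan plays D → Rowan plays d at [D] → Colm plays N at [D-d] → (1, 2)
vs E: Rowan plays D → Rowan plays d at [D] → Colm plays E at [D-d] → (0, 3)

(1,2) (0,3)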